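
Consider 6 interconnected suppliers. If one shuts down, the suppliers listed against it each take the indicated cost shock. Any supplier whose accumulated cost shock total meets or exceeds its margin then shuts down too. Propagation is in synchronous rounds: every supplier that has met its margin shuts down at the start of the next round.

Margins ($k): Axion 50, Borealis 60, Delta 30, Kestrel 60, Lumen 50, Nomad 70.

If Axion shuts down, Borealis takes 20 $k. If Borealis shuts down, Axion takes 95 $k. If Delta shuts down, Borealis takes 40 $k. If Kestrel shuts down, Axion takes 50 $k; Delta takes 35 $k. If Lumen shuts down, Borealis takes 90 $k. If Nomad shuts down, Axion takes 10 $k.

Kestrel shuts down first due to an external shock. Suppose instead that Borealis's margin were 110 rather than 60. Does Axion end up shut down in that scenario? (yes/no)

yes

With Borealis's margin at 110:
Round 1 — Kestrel shuts down (initial).
  Axion: +50 → 50 ≥ 50
  Delta: +35 → 35 ≥ 30
Round 2 — Axion, Delta shut down.
  Borealis: +20+40 → 60 < 110
No further shutdowns.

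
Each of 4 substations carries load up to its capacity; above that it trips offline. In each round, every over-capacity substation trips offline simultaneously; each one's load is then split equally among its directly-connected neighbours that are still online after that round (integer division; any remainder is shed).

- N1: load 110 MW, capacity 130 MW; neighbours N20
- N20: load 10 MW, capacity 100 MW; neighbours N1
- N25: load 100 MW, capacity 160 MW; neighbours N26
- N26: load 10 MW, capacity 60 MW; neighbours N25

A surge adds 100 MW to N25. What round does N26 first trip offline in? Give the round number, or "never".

Round 1 — N25 at 200 > 160. N25 trips offline.
  N25 sheds 200 MW to N26: 200 each.
    N26: 10+200 = 210 > 60
Round 2 — N26 trips offline.
  N26 sheds 210 MW: no online neighbours, lost.
No further trips.

2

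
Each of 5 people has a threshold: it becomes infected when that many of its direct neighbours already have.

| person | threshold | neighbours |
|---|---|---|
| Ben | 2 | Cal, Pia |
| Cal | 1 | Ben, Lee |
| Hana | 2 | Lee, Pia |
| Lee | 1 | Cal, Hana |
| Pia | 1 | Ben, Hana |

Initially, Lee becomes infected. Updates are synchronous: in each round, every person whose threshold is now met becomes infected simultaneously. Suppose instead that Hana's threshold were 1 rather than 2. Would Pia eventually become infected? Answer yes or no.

yes

With Hana's threshold at 1:
Round 1 — Lee becomes infected (initial).
Round 2 — checking thresholds:
  Cal: 1 of 2 neighbours ≥ 1, becomes infected.
  Hana: 1 of 2 neighbours ≥ 1, becomes infected.
Round 3 — checking thresholds:
  Ben: 1 of 2 neighbours < 2, holds.
  Pia: 1 of 2 neighbours ≥ 1, becomes infected.
Round 4 — checking thresholds:
  Ben: 2 of 2 neighbours ≥ 2, becomes infected.
Round 5 — no new infections; cascade stops.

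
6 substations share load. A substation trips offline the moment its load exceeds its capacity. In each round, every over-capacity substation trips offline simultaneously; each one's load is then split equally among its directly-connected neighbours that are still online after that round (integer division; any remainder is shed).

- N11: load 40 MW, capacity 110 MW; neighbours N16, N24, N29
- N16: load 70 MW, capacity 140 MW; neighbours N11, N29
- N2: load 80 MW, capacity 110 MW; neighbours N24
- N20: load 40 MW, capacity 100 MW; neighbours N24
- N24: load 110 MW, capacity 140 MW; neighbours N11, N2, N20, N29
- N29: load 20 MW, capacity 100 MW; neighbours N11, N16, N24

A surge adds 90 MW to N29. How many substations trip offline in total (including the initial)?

Round 1 — N29 at 110 > 100. N29 trips offline.
  N29 sheds 110 MW to N11, N16, N24: 36 each (2 lost).
    N11: 40+36 = 76 ≤ 110
    N16: 70+36 = 106 ≤ 140
    N24: 110+36 = 146 > 140
Round 2 — N24 trips offline.
  N24 sheds 146 MW to N11, N2, N20: 48 each (2 lost).
    N11: 76+48 = 124 > 110
    N2: 80+48 = 128 > 110
    N20: 40+48 = 88 ≤ 100
Round 3 — N11, N2 trip offline.
  N11 sheds 124 MW to N16: 124 each.
    N16: 106+124 = 230 > 140
  N2 sheds 128 MW: no online neighbours, lost.
Round 4 — N16 trips offline.
  N16 sheds 230 MW: no online neighbours, lost.
No further trips.

5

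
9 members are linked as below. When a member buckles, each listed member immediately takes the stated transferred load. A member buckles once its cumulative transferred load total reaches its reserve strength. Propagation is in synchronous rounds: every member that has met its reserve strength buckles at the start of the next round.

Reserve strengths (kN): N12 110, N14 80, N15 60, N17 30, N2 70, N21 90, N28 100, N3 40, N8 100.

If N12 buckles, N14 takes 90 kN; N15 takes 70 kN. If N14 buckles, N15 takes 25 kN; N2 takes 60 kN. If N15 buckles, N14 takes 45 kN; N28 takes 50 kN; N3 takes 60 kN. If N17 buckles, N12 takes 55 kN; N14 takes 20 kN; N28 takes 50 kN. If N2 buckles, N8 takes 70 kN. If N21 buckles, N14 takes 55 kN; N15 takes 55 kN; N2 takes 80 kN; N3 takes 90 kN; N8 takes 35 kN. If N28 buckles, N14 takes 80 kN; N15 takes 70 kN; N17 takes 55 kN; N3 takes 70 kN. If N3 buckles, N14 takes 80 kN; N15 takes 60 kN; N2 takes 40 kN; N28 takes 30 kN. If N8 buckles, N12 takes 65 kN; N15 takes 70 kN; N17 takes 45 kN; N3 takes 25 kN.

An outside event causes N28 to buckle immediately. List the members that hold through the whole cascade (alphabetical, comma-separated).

Round 1 — N28 buckles (initial).
  N14: +80 → 80 ≥ 80
  N15: +70 → 70 ≥ 60
  N17: +55 → 55 ≥ 30
  N3: +70 → 70 ≥ 40
Round 2 — N14, N15, N17, N3 buckle.
  N12: +55 → 55 < 110
  N2: +60+40 → 100 ≥ 70
Round 3 — N2 buckles.
  N8: +70 → 70 < 100
No further bucklings.

N12, N21, N8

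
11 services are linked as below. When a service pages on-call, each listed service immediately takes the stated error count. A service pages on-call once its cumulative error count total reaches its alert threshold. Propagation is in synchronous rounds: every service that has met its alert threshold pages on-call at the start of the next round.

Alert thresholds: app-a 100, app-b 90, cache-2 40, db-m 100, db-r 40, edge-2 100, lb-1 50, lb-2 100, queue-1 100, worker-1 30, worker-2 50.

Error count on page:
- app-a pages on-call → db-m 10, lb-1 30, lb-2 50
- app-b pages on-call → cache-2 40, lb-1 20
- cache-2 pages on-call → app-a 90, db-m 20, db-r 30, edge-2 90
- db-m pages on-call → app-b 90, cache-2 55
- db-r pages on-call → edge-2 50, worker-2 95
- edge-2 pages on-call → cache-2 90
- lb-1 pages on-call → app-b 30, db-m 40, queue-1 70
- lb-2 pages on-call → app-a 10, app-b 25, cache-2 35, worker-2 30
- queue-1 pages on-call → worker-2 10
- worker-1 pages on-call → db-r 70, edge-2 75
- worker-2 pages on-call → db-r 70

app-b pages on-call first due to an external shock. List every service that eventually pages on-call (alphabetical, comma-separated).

app-b, cache-2

Round 1 — app-b pages on-call (initial).
  cache-2: +40 → 40 ≥ 40
  lb-1: +20 → 20 < 50
Round 2 — cache-2 pages on-call.
  app-a: +90 → 90 < 100
  db-m: +20 → 20 < 100
  db-r: +30 → 30 < 40
  edge-2: +90 → 90 < 100
No further pages.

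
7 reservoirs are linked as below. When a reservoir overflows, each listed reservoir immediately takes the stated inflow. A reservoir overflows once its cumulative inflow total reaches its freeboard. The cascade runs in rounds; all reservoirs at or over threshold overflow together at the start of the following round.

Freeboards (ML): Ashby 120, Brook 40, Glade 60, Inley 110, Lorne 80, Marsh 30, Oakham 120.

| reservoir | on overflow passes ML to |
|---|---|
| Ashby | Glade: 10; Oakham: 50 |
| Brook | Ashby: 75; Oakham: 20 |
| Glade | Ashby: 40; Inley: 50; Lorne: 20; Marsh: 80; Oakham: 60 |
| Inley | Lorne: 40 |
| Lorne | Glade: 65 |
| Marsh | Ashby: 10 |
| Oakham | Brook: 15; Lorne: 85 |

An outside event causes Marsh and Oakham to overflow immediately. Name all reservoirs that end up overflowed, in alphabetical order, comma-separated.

Glade, Lorne, Marsh, Oakham

Round 1 — Marsh, Oakham overflow (initial).
  Ashby: +10 → 10 < 120
  Brook: +15 → 15 < 40
  Lorne: +85 → 85 ≥ 80
Round 2 — Lorne overflows.
  Glade: +65 → 65 ≥ 60
Round 3 — Glade overflows.
  Ashby: +40 → 50 < 120
  Inley: +50 → 50 < 110
No further overflows.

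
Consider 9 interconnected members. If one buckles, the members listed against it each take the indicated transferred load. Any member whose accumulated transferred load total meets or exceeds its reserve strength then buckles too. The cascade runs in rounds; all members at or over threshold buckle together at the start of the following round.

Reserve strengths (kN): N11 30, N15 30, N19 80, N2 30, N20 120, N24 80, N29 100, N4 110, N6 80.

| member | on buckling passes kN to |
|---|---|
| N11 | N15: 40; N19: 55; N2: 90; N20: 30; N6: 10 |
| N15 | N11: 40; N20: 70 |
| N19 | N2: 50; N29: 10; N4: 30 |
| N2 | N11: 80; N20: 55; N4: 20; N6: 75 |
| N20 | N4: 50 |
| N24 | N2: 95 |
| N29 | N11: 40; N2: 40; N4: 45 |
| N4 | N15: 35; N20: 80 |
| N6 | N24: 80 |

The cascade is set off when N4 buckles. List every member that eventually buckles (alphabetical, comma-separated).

N11, N15, N2, N20, N24, N4, N6

Round 1 — N4 buckles (initial).
  N15: +35 → 35 ≥ 30
  N20: +80 → 80 < 120
Round 2 — N15 buckles.
  N11: +40 → 40 ≥ 30
  N20: +70 → 150 ≥ 120
Round 3 — N11, N20 buckle.
  N19: +55 → 55 < 80
  N2: +90 → 90 ≥ 30
  N6: +10 → 10 < 80
Round 4 — N2 buckles.
  N6: +75 → 85 ≥ 80
Round 5 — N6 buckles.
  N24: +80 → 80 ≥ 80
Round 6 — N24 buckles.
No further bucklings.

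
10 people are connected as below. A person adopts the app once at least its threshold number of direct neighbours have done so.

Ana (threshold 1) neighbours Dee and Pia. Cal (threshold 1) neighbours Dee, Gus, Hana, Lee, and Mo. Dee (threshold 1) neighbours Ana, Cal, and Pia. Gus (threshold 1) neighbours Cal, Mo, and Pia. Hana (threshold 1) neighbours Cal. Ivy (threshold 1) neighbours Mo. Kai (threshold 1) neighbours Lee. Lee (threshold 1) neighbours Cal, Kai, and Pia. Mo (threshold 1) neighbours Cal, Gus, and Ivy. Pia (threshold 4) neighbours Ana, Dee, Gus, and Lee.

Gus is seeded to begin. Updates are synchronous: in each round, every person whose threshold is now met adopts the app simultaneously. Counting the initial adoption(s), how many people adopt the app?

Round 1 — Gus adopts the app (initial).
Round 2 — checking thresholds:
  Cal: 1 of 5 neighbours ≥ 1, adopts the app.
  Mo: 1 of 3 neighbours ≥ 1, adopts the app.
  Pia: 1 of 4 neighbours < 4, holds.
Round 3 — checking thresholds:
  Dee: 1 of 3 neighbours ≥ 1, adopts the app.
  Hana: 1 of 1 neighbours ≥ 1, adopts the app.
  Ivy: 1 of 1 neighbours ≥ 1, adopts the app.
  Lee: 1 of 3 neighbours ≥ 1, adopts the app.
  Pia: 1 of 4 neighbours < 4, holds.
Round 4 — checking thresholds:
  Ana: 1 of 2 neighbours ≥ 1, adopts the app.
  Kai: 1 of 1 neighbours ≥ 1, adopts the app.
  Pia: 3 of 4 neighbours < 4, holds.
Round 5 — checking thresholds:
  Pia: 4 of 4 neighbours ≥ 4, adopts the app.
Round 6 — no new adoptions; cascade stops.

10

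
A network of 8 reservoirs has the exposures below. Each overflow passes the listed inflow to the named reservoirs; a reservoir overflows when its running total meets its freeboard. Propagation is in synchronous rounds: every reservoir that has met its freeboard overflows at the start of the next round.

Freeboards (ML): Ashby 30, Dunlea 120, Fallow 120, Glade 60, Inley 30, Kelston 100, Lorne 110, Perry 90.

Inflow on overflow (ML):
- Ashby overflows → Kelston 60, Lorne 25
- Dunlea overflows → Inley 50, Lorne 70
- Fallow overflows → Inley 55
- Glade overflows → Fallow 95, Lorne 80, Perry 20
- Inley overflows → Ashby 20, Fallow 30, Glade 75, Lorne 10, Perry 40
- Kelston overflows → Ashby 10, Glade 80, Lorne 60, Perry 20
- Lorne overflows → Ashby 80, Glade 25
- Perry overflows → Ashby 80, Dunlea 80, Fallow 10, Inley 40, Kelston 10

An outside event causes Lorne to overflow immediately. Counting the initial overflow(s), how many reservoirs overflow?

2

Round 1 — Lorne overflows (initial).
  Ashby: +80 → 80 ≥ 30
  Glade: +25 → 25 < 60
Round 2 — Ashby overflows.
  Kelston: +60 → 60 < 100
No further overflows.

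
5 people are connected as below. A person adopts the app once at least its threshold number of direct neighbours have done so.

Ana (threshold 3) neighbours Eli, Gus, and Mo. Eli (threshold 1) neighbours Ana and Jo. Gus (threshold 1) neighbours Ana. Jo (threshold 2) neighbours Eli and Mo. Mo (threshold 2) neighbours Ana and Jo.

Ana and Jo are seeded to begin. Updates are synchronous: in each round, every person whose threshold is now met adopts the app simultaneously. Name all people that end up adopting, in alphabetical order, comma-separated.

Ana, Eli, Gus, Jo, Mo

Round 1 — Ana, Jo adopt the app (initial).
Round 2 — checking thresholds:
  Eli: 2 of 2 neighbours ≥ 1, adopts the app.
  Gus: 1 of 1 neighbours ≥ 1, adopts the app.
  Mo: 2 of 2 neighbours ≥ 2, adopts the app.
Round 3 — no new adoptions; cascade stops.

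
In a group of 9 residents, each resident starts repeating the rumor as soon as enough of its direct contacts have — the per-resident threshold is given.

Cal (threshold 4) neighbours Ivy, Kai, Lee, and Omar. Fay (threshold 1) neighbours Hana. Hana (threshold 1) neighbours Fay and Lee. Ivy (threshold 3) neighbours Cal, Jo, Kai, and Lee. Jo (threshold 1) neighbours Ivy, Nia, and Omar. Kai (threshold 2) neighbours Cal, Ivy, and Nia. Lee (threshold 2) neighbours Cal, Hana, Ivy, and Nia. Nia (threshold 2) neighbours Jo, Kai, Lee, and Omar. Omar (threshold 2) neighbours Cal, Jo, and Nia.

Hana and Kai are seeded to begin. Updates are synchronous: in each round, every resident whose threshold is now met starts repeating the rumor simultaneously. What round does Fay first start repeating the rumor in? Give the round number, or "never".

Round 1 — Hana, Kai start repeating the rumor (initial).
Round 2 — checking thresholds:
  Cal: 1 of 4 neighbours < 4, holds.
  Fay: 1 of 1 neighbours ≥ 1, starts repeating the rumor.
  Ivy: 1 of 4 neighbours < 3, holds.
  Lee: 1 of 4 neighbours < 2, holds.
  Nia: 1 of 4 neighbours < 2, holds.
Round 3 — no new spreads; cascade stops.

2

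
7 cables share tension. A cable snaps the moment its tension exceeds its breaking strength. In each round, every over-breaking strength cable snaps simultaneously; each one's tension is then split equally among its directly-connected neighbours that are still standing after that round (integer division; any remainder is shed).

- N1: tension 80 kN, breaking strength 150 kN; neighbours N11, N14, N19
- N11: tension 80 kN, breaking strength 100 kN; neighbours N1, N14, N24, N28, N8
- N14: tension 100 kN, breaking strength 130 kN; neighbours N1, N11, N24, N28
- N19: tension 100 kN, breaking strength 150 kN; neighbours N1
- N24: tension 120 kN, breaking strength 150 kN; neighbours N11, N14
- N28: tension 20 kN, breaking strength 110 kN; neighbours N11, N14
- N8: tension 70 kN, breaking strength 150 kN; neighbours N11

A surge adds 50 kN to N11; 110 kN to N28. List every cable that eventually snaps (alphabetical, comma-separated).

Round 1 — N11 at 130 > 100; N28 at 130 > 110. N11, N28 snap.
  N11 sheds 130 kN to N1, N14, N24, N8: 32 each (2 lost).
    N1: 80+32 = 112 ≤ 150
    N14: 100+32 = 132 > 130
    N24: 120+32 = 152 > 150
    N8: 70+32 = 102 ≤ 150
  N28 sheds 130 kN to N14: 130 each.
    N14: 132+130 = 262 > 130
Round 2 — N14, N24 snap.
  N14 sheds 262 kN to N1: 262 each.
    N1: 112+262 = 374 > 150
  N24 sheds 152 kN: no online neighbours, lost.
Round 3 — N1 snaps.
  N1 sheds 374 kN to N19: 374 each.
    N19: 100+374 = 474 > 150
Round 4 — N19 snaps.
  N19 sheds 474 kN: no online neighbours, lost.
No further breaks.

N1, N11, N14, N19, N24, N28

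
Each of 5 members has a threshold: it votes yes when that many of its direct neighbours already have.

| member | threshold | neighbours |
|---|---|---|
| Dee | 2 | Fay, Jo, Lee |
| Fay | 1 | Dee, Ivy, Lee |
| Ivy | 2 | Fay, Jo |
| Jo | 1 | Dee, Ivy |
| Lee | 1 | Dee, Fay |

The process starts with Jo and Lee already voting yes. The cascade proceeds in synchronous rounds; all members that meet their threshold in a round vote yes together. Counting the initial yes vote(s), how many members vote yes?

5

Round 1 — Jo, Lee vote yes (initial).
Round 2 — checking thresholds:
  Dee: 2 of 3 neighbours ≥ 2, votes yes.
  Fay: 1 of 3 neighbours ≥ 1, votes yes.
  Ivy: 1 of 2 neighbours < 2, holds.
Round 3 — checking thresholds:
  Ivy: 2 of 2 neighbours ≥ 2, votes yes.
Round 4 — no new yes votes; cascade stops.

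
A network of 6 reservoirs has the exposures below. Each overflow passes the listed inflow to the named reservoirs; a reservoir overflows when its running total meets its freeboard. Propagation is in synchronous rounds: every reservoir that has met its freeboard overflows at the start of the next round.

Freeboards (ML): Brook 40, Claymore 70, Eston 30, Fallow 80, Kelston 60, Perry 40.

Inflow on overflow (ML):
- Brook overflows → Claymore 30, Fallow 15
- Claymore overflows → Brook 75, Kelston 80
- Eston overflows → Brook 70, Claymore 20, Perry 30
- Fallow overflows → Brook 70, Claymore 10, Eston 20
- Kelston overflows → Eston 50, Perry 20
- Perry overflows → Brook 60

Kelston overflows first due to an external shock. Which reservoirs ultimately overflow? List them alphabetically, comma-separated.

Round 1 — Kelston overflows (initial).
  Eston: +50 → 50 ≥ 30
  Perry: +20 → 20 < 40
Round 2 — Eston overflows.
  Brook: +70 → 70 ≥ 40
  Claymore: +20 → 20 < 70
  Perry: +30 → 50 ≥ 40
Round 3 — Brook, Perry overflow.
  Claymore: +30 → 50 < 70
  Fallow: +15 → 15 < 80
No further overflows.

Brook, Eston, Kelston, Perry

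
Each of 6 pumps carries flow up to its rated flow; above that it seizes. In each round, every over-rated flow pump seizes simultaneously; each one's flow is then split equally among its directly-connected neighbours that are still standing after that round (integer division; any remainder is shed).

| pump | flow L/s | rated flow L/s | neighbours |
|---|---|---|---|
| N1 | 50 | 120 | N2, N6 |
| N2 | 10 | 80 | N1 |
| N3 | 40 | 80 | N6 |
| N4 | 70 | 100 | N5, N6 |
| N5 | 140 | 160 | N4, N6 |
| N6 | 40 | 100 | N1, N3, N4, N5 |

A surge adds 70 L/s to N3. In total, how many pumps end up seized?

Round 1 — N3 at 110 > 80. N3 seizes.
  N3 sheds 110 L/s to N6: 110 each.
    N6: 40+110 = 150 > 100
Round 2 — N6 seizes.
  N6 sheds 150 L/s to N1, N4, N5: 50 each.
    N1: 50+50 = 100 ≤ 120
    N4: 70+50 = 120 > 100
    N5: 140+50 = 190 > 160
Round 3 — N4, N5 seize.
  N4 sheds 120 L/s: no online neighbours, lost.
  N5 sheds 190 L/s: no online neighbours, lost.
No further seizures.

4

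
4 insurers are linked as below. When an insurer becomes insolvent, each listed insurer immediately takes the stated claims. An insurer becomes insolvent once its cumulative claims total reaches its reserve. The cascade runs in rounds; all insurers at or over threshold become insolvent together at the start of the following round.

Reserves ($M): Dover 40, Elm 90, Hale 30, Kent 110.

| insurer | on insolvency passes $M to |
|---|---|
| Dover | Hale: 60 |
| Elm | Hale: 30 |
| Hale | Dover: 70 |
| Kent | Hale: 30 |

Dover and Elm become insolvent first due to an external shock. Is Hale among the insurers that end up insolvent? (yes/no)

Round 1 — Dover, Elm become insolvent (initial).
  Hale: +60+30 → 90 ≥ 30
Round 2 — Hale becomes insolvent.
No further insolvencies.

yes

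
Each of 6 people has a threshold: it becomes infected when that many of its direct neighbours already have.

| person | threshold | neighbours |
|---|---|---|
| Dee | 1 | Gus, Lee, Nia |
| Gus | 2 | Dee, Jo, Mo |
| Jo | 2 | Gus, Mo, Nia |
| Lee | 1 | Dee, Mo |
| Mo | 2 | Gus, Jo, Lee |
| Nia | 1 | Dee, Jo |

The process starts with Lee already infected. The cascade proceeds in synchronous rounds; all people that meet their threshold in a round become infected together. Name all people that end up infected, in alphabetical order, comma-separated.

Dee, Lee, Nia

Round 1 — Lee becomes infected (initial).
Round 2 — checking thresholds:
  Dee: 1 of 3 neighbours ≥ 1, becomes infected.
  Mo: 1 of 3 neighbours < 2, below threshold.
Round 3 — checking thresholds:
  Gus: 1 of 3 neighbours < 2, below threshold.
  Mo: 1 of 3 neighbours < 2, below threshold.
  Nia: 1 of 2 neighbours ≥ 1, becomes infected.
Round 4 — no new infections; cascade stops.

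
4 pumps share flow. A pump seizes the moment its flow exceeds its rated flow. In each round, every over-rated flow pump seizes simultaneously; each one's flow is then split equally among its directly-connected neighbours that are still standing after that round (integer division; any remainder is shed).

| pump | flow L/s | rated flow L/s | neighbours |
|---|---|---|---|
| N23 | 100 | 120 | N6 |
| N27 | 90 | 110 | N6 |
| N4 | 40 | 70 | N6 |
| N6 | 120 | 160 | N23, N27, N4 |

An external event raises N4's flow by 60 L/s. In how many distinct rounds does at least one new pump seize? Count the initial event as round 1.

Round 1 — N4 at 100 > 70. N4 seizes.
  N4 sheds 100 L/s to N6: 100 each.
    N6: 120+100 = 220 > 160
Round 2 — N6 seizes.
  N6 sheds 220 L/s to N23, N27: 110 each.
    N23: 100+110 = 210 > 120
    N27: 90+110 = 200 > 110
Round 3 — N23, N27 seize.
  N23 sheds 210 L/s: no online neighbours, lost.
  N27 sheds 200 L/s: no online neighbours, lost.
No further seizures.

3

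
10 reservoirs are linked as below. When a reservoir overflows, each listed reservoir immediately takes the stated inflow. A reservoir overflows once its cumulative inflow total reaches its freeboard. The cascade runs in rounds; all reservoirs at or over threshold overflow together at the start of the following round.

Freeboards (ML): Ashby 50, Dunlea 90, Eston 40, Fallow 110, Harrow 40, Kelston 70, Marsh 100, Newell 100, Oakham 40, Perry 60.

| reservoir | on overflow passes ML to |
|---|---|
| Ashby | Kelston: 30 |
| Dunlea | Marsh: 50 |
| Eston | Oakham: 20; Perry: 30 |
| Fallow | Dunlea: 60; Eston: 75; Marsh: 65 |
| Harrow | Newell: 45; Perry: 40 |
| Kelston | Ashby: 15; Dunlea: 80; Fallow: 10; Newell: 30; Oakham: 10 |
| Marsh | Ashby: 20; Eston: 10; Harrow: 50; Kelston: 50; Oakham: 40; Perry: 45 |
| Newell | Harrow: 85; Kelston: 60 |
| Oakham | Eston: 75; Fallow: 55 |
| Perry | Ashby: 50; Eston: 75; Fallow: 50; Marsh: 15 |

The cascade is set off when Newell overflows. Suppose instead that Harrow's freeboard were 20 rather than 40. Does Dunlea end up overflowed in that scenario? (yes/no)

no

With Harrow's freeboard at 20:
Round 1 — Newell overflows (initial).
  Harrow: +85 → 85 ≥ 20
  Kelston: +60 → 60 < 70
Round 2 — Harrow overflows.
  Perry: +40 → 40 < 60
No further overflows.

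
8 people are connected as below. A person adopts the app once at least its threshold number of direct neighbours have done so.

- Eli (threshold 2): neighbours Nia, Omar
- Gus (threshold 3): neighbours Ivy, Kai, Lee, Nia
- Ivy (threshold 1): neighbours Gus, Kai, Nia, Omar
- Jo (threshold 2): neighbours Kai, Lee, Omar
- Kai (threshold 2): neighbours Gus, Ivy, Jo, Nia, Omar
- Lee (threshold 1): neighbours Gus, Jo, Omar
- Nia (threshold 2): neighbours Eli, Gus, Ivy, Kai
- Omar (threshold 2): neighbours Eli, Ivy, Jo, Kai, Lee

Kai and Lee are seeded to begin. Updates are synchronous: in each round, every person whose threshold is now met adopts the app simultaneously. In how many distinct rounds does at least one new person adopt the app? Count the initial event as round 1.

Round 1 — Kai, Lee adopt the app (initial).
Round 2 — checking thresholds:
  Gus: 2 of 4 neighbours < 3, below threshold.
  Ivy: 1 of 4 neighbours ≥ 1, adopts the app.
  Jo: 2 of 3 neighbours ≥ 2, adopts the app.
  Nia: 1 of 4 neighbours < 2, below threshold.
  Omar: 2 of 5 neighbours ≥ 2, adopts the app.
Round 3 — checking thresholds:
  Eli: 1 of 2 neighbours < 2, below threshold.
  Gus: 3 of 4 neighbours ≥ 3, adopts the app.
  Nia: 2 of 4 neighbours ≥ 2, adopts the app.
Round 4 — checking thresholds:
  Eli: 2 of 2 neighbours ≥ 2, adopts the app.
Round 5 — no new adoptions; cascade stops.

4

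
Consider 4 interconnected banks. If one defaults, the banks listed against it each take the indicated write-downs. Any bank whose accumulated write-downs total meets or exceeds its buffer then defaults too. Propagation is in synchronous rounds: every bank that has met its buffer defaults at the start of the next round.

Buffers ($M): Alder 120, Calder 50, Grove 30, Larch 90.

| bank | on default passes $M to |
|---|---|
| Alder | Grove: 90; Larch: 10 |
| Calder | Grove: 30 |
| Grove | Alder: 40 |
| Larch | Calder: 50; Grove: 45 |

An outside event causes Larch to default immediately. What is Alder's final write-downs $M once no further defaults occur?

Round 1 — Larch defaults (initial).
  Calder: +50 → 50 ≥ 50
  Grove: +45 → 45 ≥ 30
Round 2 — Calder, Grove default.
  Alder: +40 → 40 < 120
No further defaults.

40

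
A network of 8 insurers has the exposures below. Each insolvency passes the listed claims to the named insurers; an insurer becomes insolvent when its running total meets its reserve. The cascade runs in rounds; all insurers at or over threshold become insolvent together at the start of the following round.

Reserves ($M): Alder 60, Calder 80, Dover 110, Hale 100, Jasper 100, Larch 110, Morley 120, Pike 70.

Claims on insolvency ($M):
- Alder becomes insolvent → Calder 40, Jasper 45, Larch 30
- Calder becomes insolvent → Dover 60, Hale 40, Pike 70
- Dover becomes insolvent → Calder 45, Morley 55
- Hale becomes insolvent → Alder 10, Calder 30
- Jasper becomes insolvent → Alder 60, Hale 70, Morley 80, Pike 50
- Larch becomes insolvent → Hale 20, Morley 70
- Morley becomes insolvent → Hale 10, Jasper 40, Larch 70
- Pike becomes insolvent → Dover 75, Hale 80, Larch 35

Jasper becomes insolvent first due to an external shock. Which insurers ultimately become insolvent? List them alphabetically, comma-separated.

Round 1 — Jasper becomes insolvent (initial).
  Alder: +60 → 60 ≥ 60
  Hale: +70 → 70 < 100
  Morley: +80 → 80 < 120
  Pike: +50 → 50 < 70
Round 2 — Alder becomes insolvent.
  Calder: +40 → 40 < 80
  Larch: +30 → 30 < 110
No further insolvencies.

Alder, Jasper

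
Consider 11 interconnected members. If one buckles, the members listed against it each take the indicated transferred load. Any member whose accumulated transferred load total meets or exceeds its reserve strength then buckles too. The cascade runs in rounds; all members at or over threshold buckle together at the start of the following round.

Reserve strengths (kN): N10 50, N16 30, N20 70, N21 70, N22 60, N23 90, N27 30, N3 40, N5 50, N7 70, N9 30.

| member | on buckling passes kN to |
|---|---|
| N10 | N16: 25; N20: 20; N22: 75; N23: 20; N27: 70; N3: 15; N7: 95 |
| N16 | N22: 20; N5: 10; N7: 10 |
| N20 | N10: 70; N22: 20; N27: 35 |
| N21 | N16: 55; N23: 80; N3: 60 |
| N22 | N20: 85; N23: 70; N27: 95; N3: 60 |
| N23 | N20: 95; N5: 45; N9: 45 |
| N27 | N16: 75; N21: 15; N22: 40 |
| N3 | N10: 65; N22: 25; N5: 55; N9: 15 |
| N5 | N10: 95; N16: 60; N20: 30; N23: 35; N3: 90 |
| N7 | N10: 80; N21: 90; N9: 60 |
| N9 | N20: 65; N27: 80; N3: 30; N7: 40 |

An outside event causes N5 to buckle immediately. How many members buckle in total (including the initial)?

Round 1 — N5 buckles (initial).
  N10: +95 → 95 ≥ 50
  N16: +60 → 60 ≥ 30
  N20: +30 → 30 < 70
  N23: +35 → 35 < 90
  N3: +90 → 90 ≥ 40
Round 2 — N10, N16, N3 buckle.
  N20: +20 → 50 < 70
  N22: +75+20+25 → 120 ≥ 60
  N23: +20 → 55 < 90
  N27: +70 → 70 ≥ 30
  N7: +95+10 → 105 ≥ 70
  N9: +15 → 15 < 30
Round 3 — N22, N27, N7 buckle.
  N20: +85 → 135 ≥ 70
  N21: +15+90 → 105 ≥ 70
  N23: +70 → 125 ≥ 90
  N9: +60 → 75 ≥ 30
Round 4 — N20, N21, N23, N9 buckle.
No further bucklings.

11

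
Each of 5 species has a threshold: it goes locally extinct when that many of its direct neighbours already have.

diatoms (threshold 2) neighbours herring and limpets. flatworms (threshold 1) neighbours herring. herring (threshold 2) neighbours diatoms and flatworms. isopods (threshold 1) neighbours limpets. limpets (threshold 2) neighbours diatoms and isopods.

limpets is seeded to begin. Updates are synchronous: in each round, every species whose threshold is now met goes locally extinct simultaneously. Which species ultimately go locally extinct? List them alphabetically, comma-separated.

Round 1 — limpets goes locally extinct (initial).
Round 2 — checking thresholds:
  diatoms: 1 of 2 neighbours < 2, not yet.
  isopods: 1 of 1 neighbours ≥ 1, goes locally extinct.
Round 3 — no new extinctions; cascade stops.

isopods, limpets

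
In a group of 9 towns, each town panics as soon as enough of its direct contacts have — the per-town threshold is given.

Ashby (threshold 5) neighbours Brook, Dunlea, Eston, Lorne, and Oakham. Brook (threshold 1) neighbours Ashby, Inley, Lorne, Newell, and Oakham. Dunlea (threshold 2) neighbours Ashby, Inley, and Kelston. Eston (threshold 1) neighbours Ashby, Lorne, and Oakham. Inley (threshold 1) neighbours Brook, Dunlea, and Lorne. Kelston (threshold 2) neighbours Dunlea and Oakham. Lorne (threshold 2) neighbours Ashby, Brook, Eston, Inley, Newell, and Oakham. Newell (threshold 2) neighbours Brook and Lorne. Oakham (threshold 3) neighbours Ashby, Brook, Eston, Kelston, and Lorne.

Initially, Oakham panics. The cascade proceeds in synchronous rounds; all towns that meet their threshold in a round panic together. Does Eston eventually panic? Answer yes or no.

yes

Round 1 — Oakham panics (initial).
Round 2 — checking thresholds:
  Ashby: 1 of 5 neighbours < 5, holds.
  Brook: 1 of 5 neighbours ≥ 1, panics.
  Eston: 1 of 3 neighbours ≥ 1, panics.
  Kelston: 1 of 2 neighbours < 2, holds.
  Lorne: 1 of 6 neighbours < 2, holds.
Round 3 — checking thresholds:
  Ashby: 3 of 5 neighbours < 5, holds.
  Inley: 1 of 3 neighbours ≥ 1, panics.
  Kelston: 1 of 2 neighbours < 2, holds.
  Lorne: 3 of 6 neighbours ≥ 2, panics.
  Newell: 1 of 2 neighbours < 2, holds.
Round 4 — checking thresholds:
  Ashby: 4 of 5 neighbours < 5, holds.
  Dunlea: 1 of 3 neighbours < 2, holds.
  Kelston: 1 of 2 neighbours < 2, holds.
  Newell: 2 of 2 neighbours ≥ 2, panics.
Round 5 — no new panics; cascade stops.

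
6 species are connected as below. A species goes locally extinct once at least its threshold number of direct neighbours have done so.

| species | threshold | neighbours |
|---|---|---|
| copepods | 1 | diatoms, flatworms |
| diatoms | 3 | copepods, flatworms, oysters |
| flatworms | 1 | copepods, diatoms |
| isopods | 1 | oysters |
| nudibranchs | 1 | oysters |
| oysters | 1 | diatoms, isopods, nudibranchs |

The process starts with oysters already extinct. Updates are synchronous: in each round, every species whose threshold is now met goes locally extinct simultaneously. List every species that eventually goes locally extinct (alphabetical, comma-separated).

isopods, nudibranchs, oysters

Round 1 — oysters goes locally extinct (initial).
Round 2 — checking thresholds:
  diatoms: 1 of 3 neighbours < 3, below threshold.
  isopods: 1 of 1 neighbours ≥ 1, goes locally extinct.
  nudibranchs: 1 of 1 neighbours ≥ 1, goes locally extinct.
Round 3 — no new extinctions; cascade stops.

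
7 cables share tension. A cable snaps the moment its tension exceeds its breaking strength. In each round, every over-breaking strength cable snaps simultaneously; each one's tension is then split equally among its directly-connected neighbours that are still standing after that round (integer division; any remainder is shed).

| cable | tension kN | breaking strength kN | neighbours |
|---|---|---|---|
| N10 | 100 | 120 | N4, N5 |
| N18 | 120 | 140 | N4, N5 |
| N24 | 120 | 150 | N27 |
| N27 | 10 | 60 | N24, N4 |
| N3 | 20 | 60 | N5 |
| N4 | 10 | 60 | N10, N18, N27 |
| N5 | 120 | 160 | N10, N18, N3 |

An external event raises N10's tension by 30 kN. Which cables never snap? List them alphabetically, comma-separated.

Round 1 — N10 at 130 > 120. N10 snaps.
  N10 sheds 130 kN to N4, N5: 65 each.
    N4: 10+65 = 75 > 60
    N5: 120+65 = 185 > 160
Round 2 — N4, N5 snap.
  N4 sheds 75 kN to N18, N27: 37 each (1 lost).
    N18: 120+37 = 157 > 140
    N27: 10+37 = 47 ≤ 60
  N5 sheds 185 kN to N18, N3: 92 each (1 lost).
    N18: 157+92 = 249 > 140
    N3: 20+92 = 112 > 60
Round 3 — N18, N3 snap.
  N18 sheds 249 kN: no online neighbours, lost.
  N3 sheds 112 kN: no online neighbours, lost.
No further breaks.

N24, N27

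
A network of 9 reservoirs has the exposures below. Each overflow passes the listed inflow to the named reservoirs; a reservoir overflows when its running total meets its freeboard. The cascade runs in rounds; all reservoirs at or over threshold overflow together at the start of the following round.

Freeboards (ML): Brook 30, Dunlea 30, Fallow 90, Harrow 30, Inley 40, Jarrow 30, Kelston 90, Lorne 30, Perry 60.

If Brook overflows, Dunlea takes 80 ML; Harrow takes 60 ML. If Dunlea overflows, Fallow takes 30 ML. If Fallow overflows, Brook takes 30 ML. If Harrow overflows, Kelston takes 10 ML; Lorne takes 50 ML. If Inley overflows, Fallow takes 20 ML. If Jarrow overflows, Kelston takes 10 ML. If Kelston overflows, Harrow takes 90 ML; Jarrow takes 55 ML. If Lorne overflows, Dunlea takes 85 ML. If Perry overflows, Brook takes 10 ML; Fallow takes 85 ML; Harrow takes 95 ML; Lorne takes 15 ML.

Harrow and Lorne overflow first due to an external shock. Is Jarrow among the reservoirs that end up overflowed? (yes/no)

no

Round 1 — Harrow, Lorne overflow (initial).
  Dunlea: +85 → 85 ≥ 30
  Kelston: +10 → 10 < 90
Round 2 — Dunlea overflows.
  Fallow: +30 → 30 < 90
No further overflows.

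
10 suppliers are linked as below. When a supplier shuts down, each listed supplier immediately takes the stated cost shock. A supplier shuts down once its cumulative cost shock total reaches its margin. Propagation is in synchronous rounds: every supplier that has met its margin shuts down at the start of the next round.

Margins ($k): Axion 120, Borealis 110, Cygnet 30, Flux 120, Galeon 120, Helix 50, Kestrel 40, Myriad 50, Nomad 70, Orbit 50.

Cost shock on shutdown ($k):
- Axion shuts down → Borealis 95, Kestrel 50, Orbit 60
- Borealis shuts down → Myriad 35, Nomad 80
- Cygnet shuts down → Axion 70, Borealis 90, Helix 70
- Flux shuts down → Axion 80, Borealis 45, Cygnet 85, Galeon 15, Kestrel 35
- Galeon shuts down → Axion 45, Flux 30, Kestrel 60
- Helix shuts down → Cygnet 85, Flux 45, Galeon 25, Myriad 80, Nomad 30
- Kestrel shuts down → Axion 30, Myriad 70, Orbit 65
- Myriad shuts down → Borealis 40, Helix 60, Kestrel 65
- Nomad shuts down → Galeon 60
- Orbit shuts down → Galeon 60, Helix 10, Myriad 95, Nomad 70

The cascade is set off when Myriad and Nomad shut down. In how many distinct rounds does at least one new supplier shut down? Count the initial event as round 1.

5

Round 1 — Myriad, Nomad shut down (initial).
  Borealis: +40 → 40 < 110
  Galeon: +60 → 60 < 120
  Helix: +60 → 60 ≥ 50
  Kestrel: +65 → 65 ≥ 40
Round 2 — Helix, Kestrel shut down.
  Axion: +30 → 30 < 120
  Cygnet: +85 → 85 ≥ 30
  Flux: +45 → 45 < 120
  Galeon: +25 → 85 < 120
  Orbit: +65 → 65 ≥ 50
Round 3 — Cygnet, Orbit shut down.
  Axion: +70 → 100 < 120
  Borealis: +90 → 130 ≥ 110
  Galeon: +60 → 145 ≥ 120
Round 4 — Borealis, Galeon shut down.
  Axion: +45 → 145 ≥ 120
  Flux: +30 → 75 < 120
Round 5 — Axion shuts down.
No further shutdowns.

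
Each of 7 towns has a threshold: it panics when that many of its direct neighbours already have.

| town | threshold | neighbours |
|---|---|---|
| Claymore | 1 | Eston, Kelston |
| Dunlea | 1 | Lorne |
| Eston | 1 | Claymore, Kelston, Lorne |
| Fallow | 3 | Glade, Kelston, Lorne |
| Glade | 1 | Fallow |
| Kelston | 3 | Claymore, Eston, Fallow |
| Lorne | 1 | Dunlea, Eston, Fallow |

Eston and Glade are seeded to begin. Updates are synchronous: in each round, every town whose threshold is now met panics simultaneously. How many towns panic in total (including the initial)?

5

Round 1 — Eston, Glade panic (initial).
Round 2 — checking thresholds:
  Claymore: 1 of 2 neighbours ≥ 1, panics.
  Fallow: 1 of 3 neighbours < 3, below threshold.
  Kelston: 1 of 3 neighbours < 3, below threshold.
  Lorne: 1 of 3 neighbours ≥ 1, panics.
Round 3 — checking thresholds:
  Dunlea: 1 of 1 neighbours ≥ 1, panics.
  Fallow: 2 of 3 neighbours < 3, below threshold.
  Kelston: 2 of 3 neighbours < 3, below threshold.
Round 4 — no new panics; cascade stops.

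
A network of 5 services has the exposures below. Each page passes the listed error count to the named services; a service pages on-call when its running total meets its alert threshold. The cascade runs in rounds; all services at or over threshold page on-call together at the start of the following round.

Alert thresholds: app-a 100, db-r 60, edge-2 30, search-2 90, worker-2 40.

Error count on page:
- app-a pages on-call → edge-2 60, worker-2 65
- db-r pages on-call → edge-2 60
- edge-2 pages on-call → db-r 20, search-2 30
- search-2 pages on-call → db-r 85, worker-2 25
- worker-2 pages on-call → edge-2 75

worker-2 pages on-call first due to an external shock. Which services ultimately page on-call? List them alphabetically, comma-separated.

Round 1 — worker-2 pages on-call (initial).
  edge-2: +75 → 75 ≥ 30
Round 2 — edge-2 pages on-call.
  db-r: +20 → 20 < 60
  search-2: +30 → 30 < 90
No further pages.

edge-2, worker-2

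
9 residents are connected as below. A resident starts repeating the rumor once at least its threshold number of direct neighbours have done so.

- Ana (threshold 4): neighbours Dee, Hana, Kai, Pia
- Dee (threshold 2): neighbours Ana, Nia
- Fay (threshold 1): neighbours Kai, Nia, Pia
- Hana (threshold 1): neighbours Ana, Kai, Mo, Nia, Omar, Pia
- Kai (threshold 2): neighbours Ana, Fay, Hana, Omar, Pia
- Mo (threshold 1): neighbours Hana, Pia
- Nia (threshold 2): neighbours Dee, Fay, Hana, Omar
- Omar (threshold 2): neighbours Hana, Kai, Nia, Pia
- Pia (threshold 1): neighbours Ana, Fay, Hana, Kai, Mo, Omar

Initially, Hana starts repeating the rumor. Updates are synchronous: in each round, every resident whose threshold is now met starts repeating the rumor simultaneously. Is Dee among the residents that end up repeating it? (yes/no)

no

Round 1 — Hana starts repeating the rumor (initial).
Round 2 — checking thresholds:
  Ana: 1 of 4 neighbours < 4, below threshold.
  Kai: 1 of 5 neighbours < 2, below threshold.
  Mo: 1 of 2 neighbours ≥ 1, starts repeating the rumor.
  Nia: 1 of 4 neighbours < 2, below threshold.
  Omar: 1 of 4 neighbours < 2, below threshold.
  Pia: 1 of 6 neighbours ≥ 1, starts repeating the rumor.
Round 3 — checking thresholds:
  Ana: 2 of 4 neighbours < 4, below threshold.
  Fay: 1 of 3 neighbours ≥ 1, starts repeating the rumor.
  Kai: 2 of 5 neighbours ≥ 2, starts repeating the rumor.
  Nia: 1 of 4 neighbours < 2, below threshold.
  Omar: 2 of 4 neighbours ≥ 2, starts repeating the rumor.
Round 4 — checking thresholds:
  Ana: 3 of 4 neighbours < 4, below threshold.
  Nia: 3 of 4 neighbours ≥ 2, starts repeating the rumor.
Round 5 — no new spreads; cascade stops.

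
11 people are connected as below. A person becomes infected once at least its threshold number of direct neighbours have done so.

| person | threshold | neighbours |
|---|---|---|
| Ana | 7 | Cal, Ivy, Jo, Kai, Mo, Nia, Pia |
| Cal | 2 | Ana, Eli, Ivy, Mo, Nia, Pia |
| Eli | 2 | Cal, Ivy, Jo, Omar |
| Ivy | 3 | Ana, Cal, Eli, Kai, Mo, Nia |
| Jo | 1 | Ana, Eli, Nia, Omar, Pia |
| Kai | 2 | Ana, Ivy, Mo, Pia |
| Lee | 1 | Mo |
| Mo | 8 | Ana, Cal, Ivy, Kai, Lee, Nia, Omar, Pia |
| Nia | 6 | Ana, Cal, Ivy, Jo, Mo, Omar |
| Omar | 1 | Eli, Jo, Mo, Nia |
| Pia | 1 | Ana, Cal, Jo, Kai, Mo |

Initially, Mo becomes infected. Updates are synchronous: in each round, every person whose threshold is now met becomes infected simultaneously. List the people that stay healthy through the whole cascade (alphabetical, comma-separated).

Round 1 — Mo becomes infected (initial).
Round 2 — checking thresholds:
  Ana: 1 of 7 neighbours < 7, below threshold.
  Cal: 1 of 6 neighbours < 2, below threshold.
  Ivy: 1 of 6 neighbours < 3, below threshold.
  Kai: 1 of 4 neighbours < 2, below threshold.
  Lee: 1 of 1 neighbours ≥ 1, becomes infected.
  Nia: 1 of 6 neighbours < 6, below threshold.
  Omar: 1 of 4 neighbours ≥ 1, becomes infected.
  Pia: 1 of 5 neighbours ≥ 1, becomes infected.
Round 3 — checking thresholds:
  Ana: 2 of 7 neighbours < 7, below threshold.
  Cal: 2 of 6 neighbours ≥ 2, becomes infected.
  Eli: 1 of 4 neighbours < 2, below threshold.
  Ivy: 1 of 6 neighbours < 3, below threshold.
  Jo: 2 of 5 neighbours ≥ 1, becomes infected.
  Kai: 2 of 4 neighbours ≥ 2, becomes infected.
  Nia: 2 of 6 neighbours < 6, below threshold.
Round 4 — checking thresholds:
  Ana: 5 of 7 neighbours < 7, below threshold.
  Eli: 3 of 4 neighbours ≥ 2, becomes infected.
  Ivy: 3 of 6 neighbours ≥ 3, becomes infected.
  Nia: 4 of 6 neighbours < 6, below threshold.
Round 5 — no new infections; cascade stops.

Ana, Nia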